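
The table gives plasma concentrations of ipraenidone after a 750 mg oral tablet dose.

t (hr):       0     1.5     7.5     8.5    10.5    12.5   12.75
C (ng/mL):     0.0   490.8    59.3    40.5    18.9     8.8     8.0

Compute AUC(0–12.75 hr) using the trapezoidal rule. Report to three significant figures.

AUC = 2160 ng/mL·hr

Trapezoidal AUC_0→12.75:
  [0→1.5]: (0.0+490.8)/2 × 1.5 = 368.1
  [1.5→7.5]: (490.8+59.3)/2 × 6 = 1650.3
  [7.5→8.5]: (59.3+40.5)/2 × 1 = 49.9
  [8.5→10.5]: (40.5+18.9)/2 × 2 = 59.4
  [10.5→12.5]: (18.9+8.8)/2 × 2 = 27.7
  [12.5→12.75]: (8.8+8.0)/2 × 0.25 = 2.1
  Sum = 2157.5 ng/mL·hr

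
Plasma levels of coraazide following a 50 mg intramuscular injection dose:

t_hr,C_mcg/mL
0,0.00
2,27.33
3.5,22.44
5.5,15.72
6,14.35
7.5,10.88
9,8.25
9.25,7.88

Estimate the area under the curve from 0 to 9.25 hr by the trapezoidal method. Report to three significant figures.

Trapezoidal AUC_0→9.25:
  [0→2]: (0.00+27.33)/2 × 2 = 27.33
  [2→3.5]: (27.33+22.44)/2 × 1.5 = 37.3275
  [3.5→5.5]: (22.44+15.72)/2 × 2 = 38.16
  [5.5→6]: (15.72+14.35)/2 × 0.5 = 7.5175
  [6→7.5]: (14.35+10.88)/2 × 1.5 = 18.9225
  [7.5→9]: (10.88+8.25)/2 × 1.5 = 14.3475
  [9→9.25]: (8.25+7.88)/2 × 0.25 = 2.01625
  Sum = 145.62125 mcg/mL·hr

AUC = 146 mcg/mL·hr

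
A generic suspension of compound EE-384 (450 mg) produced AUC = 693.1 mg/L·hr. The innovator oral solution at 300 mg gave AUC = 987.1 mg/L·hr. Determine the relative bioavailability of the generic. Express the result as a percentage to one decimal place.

F_rel = 46.8%

F_rel = (AUC_test/D_test) / (AUC_ref/D_ref)
      = (693.1/450) / (987.1/300)
      = 1.54022 / 3.29033 = 0.4681 = 46.81%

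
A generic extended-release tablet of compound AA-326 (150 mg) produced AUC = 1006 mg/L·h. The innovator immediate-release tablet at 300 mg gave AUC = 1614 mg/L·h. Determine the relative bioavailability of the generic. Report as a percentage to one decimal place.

F_rel = (AUC_test/D_test) / (AUC_ref/D_ref)
      = (1006/150) / (1614/300)
      = 6.70667 / 5.38 = 1.2466 = 124.66%

F_rel = 124.7%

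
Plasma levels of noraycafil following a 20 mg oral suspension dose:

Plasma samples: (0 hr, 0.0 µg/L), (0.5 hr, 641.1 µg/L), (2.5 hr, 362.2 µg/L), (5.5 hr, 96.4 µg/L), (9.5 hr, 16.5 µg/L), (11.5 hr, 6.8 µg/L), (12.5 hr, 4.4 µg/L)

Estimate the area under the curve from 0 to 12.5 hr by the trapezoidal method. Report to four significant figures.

AUC = 2106 µg/L·hr

Trapezoidal AUC_0→12.5:
  [0→0.5]: (0.0+641.1)/2 × 0.5 = 160.275
  [0.5→2.5]: (641.1+362.2)/2 × 2 = 1003.3
  [2.5→5.5]: (362.2+96.4)/2 × 3 = 687.9
  [5.5→9.5]: (96.4+16.5)/2 × 4 = 225.8
  [9.5→11.5]: (16.5+6.8)/2 × 2 = 23.3
  [11.5→12.5]: (6.8+4.4)/2 × 1 = 5.6
  Sum = 2106.175 µg/L·hr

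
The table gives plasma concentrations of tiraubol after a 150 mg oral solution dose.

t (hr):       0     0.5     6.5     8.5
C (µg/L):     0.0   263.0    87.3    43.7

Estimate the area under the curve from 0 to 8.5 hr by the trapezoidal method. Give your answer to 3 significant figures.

Trapezoidal AUC_0→8.5:
  [0→0.5]: (0.0+263.0)/2 × 0.5 = 65.75
  [0.5→6.5]: (263.0+87.3)/2 × 6 = 1050.9
  [6.5→8.5]: (87.3+43.7)/2 × 2 = 131.0
  Sum = 1247.65 µg/L·hr

AUC = 1250 µg/L·hr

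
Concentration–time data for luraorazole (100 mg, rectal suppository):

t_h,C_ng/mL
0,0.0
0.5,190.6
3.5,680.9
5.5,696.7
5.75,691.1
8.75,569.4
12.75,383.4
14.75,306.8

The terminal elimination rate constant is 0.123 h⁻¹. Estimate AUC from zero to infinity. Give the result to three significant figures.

Trapezoidal AUC_0→14.75:
  [0→0.5]: (0.0+190.6)/2 × 0.5 = 47.65
  [0.5→3.5]: (190.6+680.9)/2 × 3 = 1307.25
  [3.5→5.5]: (680.9+696.7)/2 × 2 = 1377.6
  [5.5→5.75]: (696.7+691.1)/2 × 0.25 = 173.475
  [5.75→8.75]: (691.1+569.4)/2 × 3 = 1890.75
  [8.75→12.75]: (569.4+383.4)/2 × 4 = 1905.6
  [12.75→14.75]: (383.4+306.8)/2 × 2 = 690.2
  Sum = 7392.525 ng/mL·h
Extrapolated tail: C_last / k_e = 306.8 / 0.123 = 2494.309
AUC_0→∞ = 7392.525 + 2494.309 = 9886.834 ng/mL·h

AUC = 9890 ng/mL·h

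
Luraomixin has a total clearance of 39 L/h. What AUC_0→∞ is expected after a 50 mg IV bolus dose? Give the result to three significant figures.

AUC_0→∞ = Dose_iv / CL
        = 50 / 39 = 1.28205 mg/L·h

AUC = 1.28 mg/L·h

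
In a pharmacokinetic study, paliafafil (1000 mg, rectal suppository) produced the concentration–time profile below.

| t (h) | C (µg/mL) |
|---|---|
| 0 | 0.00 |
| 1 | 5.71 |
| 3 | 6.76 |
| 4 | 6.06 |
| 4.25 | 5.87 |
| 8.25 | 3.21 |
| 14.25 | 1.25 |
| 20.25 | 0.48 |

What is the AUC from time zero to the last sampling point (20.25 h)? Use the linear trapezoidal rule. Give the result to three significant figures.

AUC = 60.0 µg/mL·h

Trapezoidal AUC_0→20.25:
  [0→1]: (0.00+5.71)/2 × 1 = 2.855
  [1→3]: (5.71+6.76)/2 × 2 = 12.47
  [3→4]: (6.76+6.06)/2 × 1 = 6.41
  [4→4.25]: (6.06+5.87)/2 × 0.25 = 1.49125
  [4.25→8.25]: (5.87+3.21)/2 × 4 = 18.16
  [8.25→14.25]: (3.21+1.25)/2 × 6 = 13.38
  [14.25→20.25]: (1.25+0.48)/2 × 6 = 5.19
  Sum = 59.95625 µg/mL·h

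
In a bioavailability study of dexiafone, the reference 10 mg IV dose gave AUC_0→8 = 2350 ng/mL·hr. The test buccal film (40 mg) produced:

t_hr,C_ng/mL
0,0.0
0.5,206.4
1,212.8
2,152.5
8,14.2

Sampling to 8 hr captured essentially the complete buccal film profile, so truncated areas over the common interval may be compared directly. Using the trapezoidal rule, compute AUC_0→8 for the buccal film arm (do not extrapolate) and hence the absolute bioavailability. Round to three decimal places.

F = 0.089

Trapezoidal AUC_0→8 (buccal film):
  [0→0.5]: (0.0+206.4)/2 × 0.5 = 51.6
  [0.5→1]: (206.4+212.8)/2 × 0.5 = 104.8
  [1→2]: (212.8+152.5)/2 × 1 = 182.65
  [2→8]: (152.5+14.2)/2 × 6 = 500.1
  Sum = 839.15 ng/mL·hr
F = (AUC_ev/D_ev)/(AUC_iv/D_iv) = (839.15/40)/(2350/10) = 20.97875/235 = 0.0893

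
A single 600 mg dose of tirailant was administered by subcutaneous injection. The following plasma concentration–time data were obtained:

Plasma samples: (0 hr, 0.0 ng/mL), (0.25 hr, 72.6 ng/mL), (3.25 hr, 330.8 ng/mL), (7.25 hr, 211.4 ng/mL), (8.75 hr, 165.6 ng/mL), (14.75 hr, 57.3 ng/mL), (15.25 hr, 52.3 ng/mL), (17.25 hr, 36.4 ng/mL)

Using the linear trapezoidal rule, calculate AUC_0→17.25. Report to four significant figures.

Trapezoidal AUC_0→17.25:
  [0→0.25]: (0.0+72.6)/2 × 0.25 = 9.075
  [0.25→3.25]: (72.6+330.8)/2 × 3 = 605.1
  [3.25→7.25]: (330.8+211.4)/2 × 4 = 1084.4
  [7.25→8.75]: (211.4+165.6)/2 × 1.5 = 282.75
  [8.75→14.75]: (165.6+57.3)/2 × 6 = 668.7
  [14.75→15.25]: (57.3+52.3)/2 × 0.5 = 27.4
  [15.25→17.25]: (52.3+36.4)/2 × 2 = 88.7
  Sum = 2766.125 ng/mL·hr

AUC = 2766 ng/mL·hr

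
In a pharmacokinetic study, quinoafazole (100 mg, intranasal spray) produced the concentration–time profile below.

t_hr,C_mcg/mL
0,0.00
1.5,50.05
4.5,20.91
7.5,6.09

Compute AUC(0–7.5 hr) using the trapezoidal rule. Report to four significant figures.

Trapezoidal AUC_0→7.5:
  [0→1.5]: (0.00+50.05)/2 × 1.5 = 37.5375
  [1.5→4.5]: (50.05+20.91)/2 × 3 = 106.44
  [4.5→7.5]: (20.91+6.09)/2 × 3 = 40.5
  Sum = 184.4775 mcg/mL·hr

AUC = 184.5 mcg/mL·hr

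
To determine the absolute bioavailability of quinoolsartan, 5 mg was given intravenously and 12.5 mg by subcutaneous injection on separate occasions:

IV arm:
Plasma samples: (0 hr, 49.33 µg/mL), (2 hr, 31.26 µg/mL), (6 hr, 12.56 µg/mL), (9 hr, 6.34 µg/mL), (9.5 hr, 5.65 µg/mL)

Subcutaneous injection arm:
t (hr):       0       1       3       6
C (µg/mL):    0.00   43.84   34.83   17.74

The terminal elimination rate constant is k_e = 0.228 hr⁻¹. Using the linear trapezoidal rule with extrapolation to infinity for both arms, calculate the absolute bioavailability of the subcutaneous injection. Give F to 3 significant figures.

Trapezoidal AUC_0→9.5 (IV):
  [0→2]: (49.33+31.26)/2 × 2 = 80.59
  [2→6]: (31.26+12.56)/2 × 4 = 87.64
  [6→9]: (12.56+6.34)/2 × 3 = 28.35
  [9→9.5]: (6.34+5.65)/2 × 0.5 = 2.9975
  Sum = 199.5775 µg/mL·hr
IV tail: 5.65/0.228 = 24.781; AUC_iv,0→∞ = 199.5775 + 24.781 = 224.3585 µg/mL·hr
Trapezoidal AUC_0→6 (subcutaneous injection):
  [0→1]: (0.00+43.84)/2 × 1 = 21.92
  [1→3]: (43.84+34.83)/2 × 2 = 78.67
  [3→6]: (34.83+17.74)/2 × 3 = 78.855
  Sum = 179.445 µg/mL·hr
subcutaneous injection tail: 17.74/0.228 = 77.807; AUC_ev,0→∞ = 179.445 + 77.807 = 257.252 µg/mL·hr
F = (AUC_ev/D_ev)/(AUC_iv/D_iv) = (257.252/12.5)/(224.3585/5) = 20.58016/44.8717 = 0.4586

F = 0.459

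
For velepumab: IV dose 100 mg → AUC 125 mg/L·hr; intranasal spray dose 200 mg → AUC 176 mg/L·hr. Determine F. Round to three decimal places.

F = (AUC_ev / D_ev) / (AUC_iv / D_iv)
  = (176/200) / (125/100)
  = 0.88 / 1.25 = 0.7040

F = 0.704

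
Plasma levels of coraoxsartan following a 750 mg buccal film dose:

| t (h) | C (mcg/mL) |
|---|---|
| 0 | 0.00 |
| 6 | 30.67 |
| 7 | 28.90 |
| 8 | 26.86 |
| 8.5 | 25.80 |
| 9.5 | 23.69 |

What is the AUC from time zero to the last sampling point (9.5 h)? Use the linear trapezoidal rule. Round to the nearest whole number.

Trapezoidal AUC_0→9.5:
  [0→6]: (0.00+30.67)/2 × 6 = 92.01
  [6→7]: (30.67+28.90)/2 × 1 = 29.785
  [7→8]: (28.90+26.86)/2 × 1 = 27.88
  [8→8.5]: (26.86+25.80)/2 × 0.5 = 13.165
  [8.5→9.5]: (25.80+23.69)/2 × 1 = 24.745
  Sum = 187.585 mcg/mL·h

AUC = 188 mcg/mL·h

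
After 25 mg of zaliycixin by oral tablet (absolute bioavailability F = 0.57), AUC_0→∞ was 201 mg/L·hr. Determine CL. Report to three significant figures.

CL = 0.0709 L/hr

CL = F × Dose / AUC_0→∞
   = 0.57 × 25 / 201 = 0.0708955 L/hr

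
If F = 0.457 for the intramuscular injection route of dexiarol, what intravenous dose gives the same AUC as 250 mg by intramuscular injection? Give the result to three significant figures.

Systemic exposure from an extravascular dose = F × D_ev, so the equivalent IV dose is F × D_ev.
D_iv = F × D_ev = 0.457 × 250 = 114.25 mg

D_iv = 114 mg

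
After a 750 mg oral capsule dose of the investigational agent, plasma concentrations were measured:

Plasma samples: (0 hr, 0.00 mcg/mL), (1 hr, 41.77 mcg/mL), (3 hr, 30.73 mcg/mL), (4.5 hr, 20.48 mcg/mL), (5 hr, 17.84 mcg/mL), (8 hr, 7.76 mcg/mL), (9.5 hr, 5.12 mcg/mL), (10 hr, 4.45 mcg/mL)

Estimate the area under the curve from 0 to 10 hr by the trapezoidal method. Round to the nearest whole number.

AUC = 192 mcg/mL·hr

Trapezoidal AUC_0→10:
  [0→1]: (0.00+41.77)/2 × 1 = 20.885
  [1→3]: (41.77+30.73)/2 × 2 = 72.5
  [3→4.5]: (30.73+20.48)/2 × 1.5 = 38.4075
  [4.5→5]: (20.48+17.84)/2 × 0.5 = 9.58
  [5→8]: (17.84+7.76)/2 × 3 = 38.4
  [8→9.5]: (7.76+5.12)/2 × 1.5 = 9.66
  [9.5→10]: (5.12+4.45)/2 × 0.5 = 2.3925
  Sum = 191.825 mcg/mL·hr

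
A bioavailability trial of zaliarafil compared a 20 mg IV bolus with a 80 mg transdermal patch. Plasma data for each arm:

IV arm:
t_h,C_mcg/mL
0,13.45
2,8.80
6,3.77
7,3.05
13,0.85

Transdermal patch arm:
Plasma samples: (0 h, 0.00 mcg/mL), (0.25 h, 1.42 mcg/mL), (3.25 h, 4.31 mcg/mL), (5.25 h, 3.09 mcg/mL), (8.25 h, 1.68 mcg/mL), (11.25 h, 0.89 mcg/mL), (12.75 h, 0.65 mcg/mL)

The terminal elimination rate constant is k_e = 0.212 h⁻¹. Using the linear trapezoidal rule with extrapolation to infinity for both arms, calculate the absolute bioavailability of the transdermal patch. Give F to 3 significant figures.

Trapezoidal AUC_0→13 (IV):
  [0→2]: (13.45+8.80)/2 × 2 = 22.25
  [2→6]: (8.80+3.77)/2 × 4 = 25.14
  [6→7]: (3.77+3.05)/2 × 1 = 3.41
  [7→13]: (3.05+0.85)/2 × 6 = 11.7
  Sum = 62.5 mcg/mL·h
IV tail: 0.85/0.212 = 4.009; AUC_iv,0→∞ = 62.5 + 4.009 = 66.509 mcg/mL·h
Trapezoidal AUC_0→12.75 (transdermal patch):
  [0→0.25]: (0.00+1.42)/2 × 0.25 = 0.1775
  [0.25→3.25]: (1.42+4.31)/2 × 3 = 8.595
  [3.25→5.25]: (4.31+3.09)/2 × 2 = 7.4
  [5.25→8.25]: (3.09+1.68)/2 × 3 = 7.155
  [8.25→11.25]: (1.68+0.89)/2 × 3 = 3.855
  [11.25→12.75]: (0.89+0.65)/2 × 1.5 = 1.155
  Sum = 28.3375 mcg/mL·h
transdermal patch tail: 0.65/0.212 = 3.066; AUC_ev,0→∞ = 28.3375 + 3.066 = 31.4035 mcg/mL·h
F = (AUC_ev/D_ev)/(AUC_iv/D_iv) = (31.4035/80)/(66.509/20) = 0.39254375/3.32545 = 0.1180

F = 0.118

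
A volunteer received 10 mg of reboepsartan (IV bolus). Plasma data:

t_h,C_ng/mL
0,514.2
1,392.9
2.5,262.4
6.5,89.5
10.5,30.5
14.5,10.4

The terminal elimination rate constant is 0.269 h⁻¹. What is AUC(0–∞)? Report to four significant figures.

AUC = 2009 ng/mL·h

Trapezoidal AUC_0→14.5:
  [0→1]: (514.2+392.9)/2 × 1 = 453.55
  [1→2.5]: (392.9+262.4)/2 × 1.5 = 491.475
  [2.5→6.5]: (262.4+89.5)/2 × 4 = 703.8
  [6.5→10.5]: (89.5+30.5)/2 × 4 = 240.0
  [10.5→14.5]: (30.5+10.4)/2 × 4 = 81.8
  Sum = 1970.625 ng/mL·h
Extrapolated tail: C_last / k_e = 10.4 / 0.269 = 38.662
AUC_0→∞ = 1970.625 + 38.662 = 2009.287 ng/mL·h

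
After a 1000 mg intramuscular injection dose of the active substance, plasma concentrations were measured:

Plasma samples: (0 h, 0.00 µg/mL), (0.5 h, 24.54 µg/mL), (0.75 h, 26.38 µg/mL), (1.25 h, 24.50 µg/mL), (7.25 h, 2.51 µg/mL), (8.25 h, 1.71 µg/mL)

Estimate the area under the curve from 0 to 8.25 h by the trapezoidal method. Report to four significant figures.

Trapezoidal AUC_0→8.25:
  [0→0.5]: (0.00+24.54)/2 × 0.5 = 6.135
  [0.5→0.75]: (24.54+26.38)/2 × 0.25 = 6.365
  [0.75→1.25]: (26.38+24.50)/2 × 0.5 = 12.72
  [1.25→7.25]: (24.50+2.51)/2 × 6 = 81.03
  [7.25→8.25]: (2.51+1.71)/2 × 1 = 2.11
  Sum = 108.36 µg/mL·h

AUC = 108.4 µg/mL·h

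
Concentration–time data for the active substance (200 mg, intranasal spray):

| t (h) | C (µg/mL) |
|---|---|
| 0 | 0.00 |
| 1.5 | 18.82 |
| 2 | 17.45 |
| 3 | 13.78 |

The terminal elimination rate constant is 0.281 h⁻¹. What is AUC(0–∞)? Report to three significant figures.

AUC = 87.8 µg/mL·h

Trapezoidal AUC_0→3:
  [0→1.5]: (0.00+18.82)/2 × 1.5 = 14.115
  [1.5→2]: (18.82+17.45)/2 × 0.5 = 9.0675
  [2→3]: (17.45+13.78)/2 × 1 = 15.615
  Sum = 38.7975 µg/mL·h
Extrapolated tail: C_last / k_e = 13.78 / 0.281 = 49.039
AUC_0→∞ = 38.7975 + 49.039 = 87.8365 µg/mL·h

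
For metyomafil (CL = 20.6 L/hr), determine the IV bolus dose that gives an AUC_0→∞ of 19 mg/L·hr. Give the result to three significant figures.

Dose_iv = CL × AUC_0→∞
     = 20.6 × 19 = 391.4 mg

Dose = 391 mg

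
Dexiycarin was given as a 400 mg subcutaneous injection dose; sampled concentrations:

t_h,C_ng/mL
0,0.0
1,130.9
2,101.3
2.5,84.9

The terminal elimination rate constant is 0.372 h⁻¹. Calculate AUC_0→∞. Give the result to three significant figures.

Trapezoidal AUC_0→2.5:
  [0→1]: (0.0+130.9)/2 × 1 = 65.45
  [1→2]: (130.9+101.3)/2 × 1 = 116.1
  [2→2.5]: (101.3+84.9)/2 × 0.5 = 46.55
  Sum = 228.1 ng/mL·h
Extrapolated tail: C_last / k_e = 84.9 / 0.372 = 228.226
AUC_0→∞ = 228.1 + 228.226 = 456.326 ng/mL·h

AUC = 456 ng/mL·h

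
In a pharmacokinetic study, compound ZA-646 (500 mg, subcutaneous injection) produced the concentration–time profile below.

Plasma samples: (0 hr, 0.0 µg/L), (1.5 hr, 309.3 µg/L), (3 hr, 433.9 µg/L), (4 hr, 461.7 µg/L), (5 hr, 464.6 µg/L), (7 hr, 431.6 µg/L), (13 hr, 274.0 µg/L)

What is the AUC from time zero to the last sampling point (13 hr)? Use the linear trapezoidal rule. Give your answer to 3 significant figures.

Trapezoidal AUC_0→13:
  [0→1.5]: (0.0+309.3)/2 × 1.5 = 231.975
  [1.5→3]: (309.3+433.9)/2 × 1.5 = 557.4
  [3→4]: (433.9+461.7)/2 × 1 = 447.8
  [4→5]: (461.7+464.6)/2 × 1 = 463.15
  [5→7]: (464.6+431.6)/2 × 2 = 896.2
  [7→13]: (431.6+274.0)/2 × 6 = 2116.8
  Sum = 4713.325 µg/L·hr

AUC = 4710 µg/L·hr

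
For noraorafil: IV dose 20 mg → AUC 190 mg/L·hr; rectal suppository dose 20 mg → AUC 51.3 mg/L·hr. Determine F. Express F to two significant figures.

F = 0.27

F = (AUC_ev / D_ev) / (AUC_iv / D_iv)
  = (51.3/20) / (190/20)
  = 2.565 / 9.5 = 0.2700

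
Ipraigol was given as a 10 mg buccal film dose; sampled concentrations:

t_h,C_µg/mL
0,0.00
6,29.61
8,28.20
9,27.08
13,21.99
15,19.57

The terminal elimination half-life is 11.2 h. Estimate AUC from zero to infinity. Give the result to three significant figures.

Trapezoidal AUC_0→15:
  [0→6]: (0.00+29.61)/2 × 6 = 88.83
  [6→8]: (29.61+28.20)/2 × 2 = 57.81
  [8→9]: (28.20+27.08)/2 × 1 = 27.64
  [9→13]: (27.08+21.99)/2 × 4 = 98.14
  [13→15]: (21.99+19.57)/2 × 2 = 41.56
  Sum = 313.98 µg/mL·h
k_e = ln2 / t½ = 0.693147 / 11.2 = 0.0619 h^-1
Extrapolated tail: C_last / k_e = 19.57 / 0.0619 = 316.155
AUC_0→∞ = 313.98 + 316.155 = 630.135 µg/mL·h

AUC = 630 µg/mL·h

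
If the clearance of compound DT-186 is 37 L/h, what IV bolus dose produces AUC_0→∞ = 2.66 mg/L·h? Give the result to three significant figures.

Dose_iv = CL × AUC_0→∞
     = 37 × 2.66 = 98.42 mg

Dose = 98.4 mg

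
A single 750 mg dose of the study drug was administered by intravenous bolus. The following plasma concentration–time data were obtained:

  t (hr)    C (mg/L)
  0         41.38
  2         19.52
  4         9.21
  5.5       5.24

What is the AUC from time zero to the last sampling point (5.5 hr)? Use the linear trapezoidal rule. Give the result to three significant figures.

AUC = 100 mg/L·hr

Trapezoidal AUC_0→5.5:
  [0→2]: (41.38+19.52)/2 × 2 = 60.9
  [2→4]: (19.52+9.21)/2 × 2 = 28.73
  [4→5.5]: (9.21+5.24)/2 × 1.5 = 10.8375
  Sum = 100.4675 mg/L·hr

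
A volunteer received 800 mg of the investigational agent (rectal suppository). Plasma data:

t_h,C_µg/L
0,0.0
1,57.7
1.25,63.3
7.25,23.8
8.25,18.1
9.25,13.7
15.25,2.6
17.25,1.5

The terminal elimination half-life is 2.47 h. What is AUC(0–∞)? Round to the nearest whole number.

AUC = 400 µg/L·h

Trapezoidal AUC_0→17.25:
  [0→1]: (0.0+57.7)/2 × 1 = 28.85
  [1→1.25]: (57.7+63.3)/2 × 0.25 = 15.125
  [1.25→7.25]: (63.3+23.8)/2 × 6 = 261.3
  [7.25→8.25]: (23.8+18.1)/2 × 1 = 20.95
  [8.25→9.25]: (18.1+13.7)/2 × 1 = 15.9
  [9.25→15.25]: (13.7+2.6)/2 × 6 = 48.9
  [15.25→17.25]: (2.6+1.5)/2 × 2 = 4.1
  Sum = 395.125 µg/L·h
k_e = ln2 / t½ = 0.693147 / 2.47 = 0.2806 h^-1
Extrapolated tail: C_last / k_e = 1.5 / 0.2806 = 5.346
AUC_0→∞ = 395.125 + 5.346 = 400.471 µg/L·h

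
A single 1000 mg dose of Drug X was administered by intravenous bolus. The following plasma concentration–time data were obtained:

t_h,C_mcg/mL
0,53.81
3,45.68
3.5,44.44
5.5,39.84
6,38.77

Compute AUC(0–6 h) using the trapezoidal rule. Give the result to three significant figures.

Trapezoidal AUC_0→6:
  [0→3]: (53.81+45.68)/2 × 3 = 149.235
  [3→3.5]: (45.68+44.44)/2 × 0.5 = 22.53
  [3.5→5.5]: (44.44+39.84)/2 × 2 = 84.28
  [5.5→6]: (39.84+38.77)/2 × 0.5 = 19.6525
  Sum = 275.6975 mcg/mL·h

AUC = 276 mcg/mL·h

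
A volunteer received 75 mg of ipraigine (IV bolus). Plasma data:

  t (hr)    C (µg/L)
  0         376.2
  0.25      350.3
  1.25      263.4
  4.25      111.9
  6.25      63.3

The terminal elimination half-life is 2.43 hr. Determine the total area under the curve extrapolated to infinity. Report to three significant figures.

AUC = 1360 µg/L·hr

Trapezoidal AUC_0→6.25:
  [0→0.25]: (376.2+350.3)/2 × 0.25 = 90.8125
  [0.25→1.25]: (350.3+263.4)/2 × 1 = 306.85
  [1.25→4.25]: (263.4+111.9)/2 × 3 = 562.95
  [4.25→6.25]: (111.9+63.3)/2 × 2 = 175.2
  Sum = 1135.8125 µg/L·hr
k_e = ln2 / t½ = 0.693147 / 2.43 = 0.2852 hr^-1
Extrapolated tail: C_last / k_e = 63.3 / 0.2852 = 221.950
AUC_0→∞ = 1135.8125 + 221.950 = 1357.7625 µg/L·hr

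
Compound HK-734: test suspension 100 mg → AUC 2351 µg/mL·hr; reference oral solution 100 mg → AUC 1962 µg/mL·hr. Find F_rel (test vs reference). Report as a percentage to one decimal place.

F_rel = 119.8%

F_rel = (AUC_test/D_test) / (AUC_ref/D_ref)
      = (2351/100) / (1962/100)
      = 23.51 / 19.62 = 1.1983 = 119.83%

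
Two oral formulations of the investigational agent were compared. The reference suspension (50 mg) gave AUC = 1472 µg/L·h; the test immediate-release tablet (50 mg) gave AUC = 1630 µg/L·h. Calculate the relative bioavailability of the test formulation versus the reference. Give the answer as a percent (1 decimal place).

F_rel = (AUC_test/D_test) / (AUC_ref/D_ref)
      = (1630/50) / (1472/50)
      = 32.6 / 29.44 = 1.1073 = 110.73%

F_rel = 110.7%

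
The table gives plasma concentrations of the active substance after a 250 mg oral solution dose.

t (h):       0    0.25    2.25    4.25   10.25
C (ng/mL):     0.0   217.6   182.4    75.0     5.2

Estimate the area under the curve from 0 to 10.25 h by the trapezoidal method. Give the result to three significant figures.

Trapezoidal AUC_0→10.25:
  [0→0.25]: (0.0+217.6)/2 × 0.25 = 27.2
  [0.25→2.25]: (217.6+182.4)/2 × 2 = 400.0
  [2.25→4.25]: (182.4+75.0)/2 × 2 = 257.4
  [4.25→10.25]: (75.0+5.2)/2 × 6 = 240.6
  Sum = 925.2 ng/mL·h

AUC = 925 ng/mL·h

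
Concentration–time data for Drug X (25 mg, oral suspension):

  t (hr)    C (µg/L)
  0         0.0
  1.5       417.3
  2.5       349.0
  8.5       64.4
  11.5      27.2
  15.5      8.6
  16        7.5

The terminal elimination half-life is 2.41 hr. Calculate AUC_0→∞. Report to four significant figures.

AUC = 2175 µg/L·hr

Trapezoidal AUC_0→16:
  [0→1.5]: (0.0+417.3)/2 × 1.5 = 312.975
  [1.5→2.5]: (417.3+349.0)/2 × 1 = 383.15
  [2.5→8.5]: (349.0+64.4)/2 × 6 = 1240.2
  [8.5→11.5]: (64.4+27.2)/2 × 3 = 137.4
  [11.5→15.5]: (27.2+8.6)/2 × 4 = 71.6
  [15.5→16]: (8.6+7.5)/2 × 0.5 = 4.025
  Sum = 2149.35 µg/L·hr
k_e = ln2 / t½ = 0.693147 / 2.41 = 0.2876 hr^-1
Extrapolated tail: C_last / k_e = 7.5 / 0.2876 = 26.078
AUC_0→∞ = 2149.35 + 26.078 = 2175.428 µg/L·hr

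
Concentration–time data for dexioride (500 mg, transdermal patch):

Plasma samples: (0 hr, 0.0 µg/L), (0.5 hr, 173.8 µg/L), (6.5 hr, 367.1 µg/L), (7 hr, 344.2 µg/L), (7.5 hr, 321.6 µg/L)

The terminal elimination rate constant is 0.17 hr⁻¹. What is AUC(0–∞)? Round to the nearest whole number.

AUC = 3902 µg/L·hr

Trapezoidal AUC_0→7.5:
  [0→0.5]: (0.0+173.8)/2 × 0.5 = 43.45
  [0.5→6.5]: (173.8+367.1)/2 × 6 = 1622.7
  [6.5→7]: (367.1+344.2)/2 × 0.5 = 177.825
  [7→7.5]: (344.2+321.6)/2 × 0.5 = 166.45
  Sum = 2010.425 µg/L·hr
Extrapolated tail: C_last / k_e = 321.6 / 0.17 = 1891.765
AUC_0→∞ = 2010.425 + 1891.765 = 3902.19 µg/L·hr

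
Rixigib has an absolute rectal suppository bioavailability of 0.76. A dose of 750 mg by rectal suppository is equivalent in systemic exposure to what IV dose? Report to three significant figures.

D_iv = 570 mg

Systemic exposure from an extravascular dose = F × D_ev, so the equivalent IV dose is F × D_ev.
D_iv = F × D_ev = 0.76 × 750 = 570 mg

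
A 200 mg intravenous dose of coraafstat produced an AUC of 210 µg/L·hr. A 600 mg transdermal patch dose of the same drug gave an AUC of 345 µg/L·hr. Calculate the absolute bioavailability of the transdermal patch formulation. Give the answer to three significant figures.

F = 0.548

F = (AUC_ev / D_ev) / (AUC_iv / D_iv)
  = (345/600) / (210/200)
  = 0.575 / 1.05 = 0.5476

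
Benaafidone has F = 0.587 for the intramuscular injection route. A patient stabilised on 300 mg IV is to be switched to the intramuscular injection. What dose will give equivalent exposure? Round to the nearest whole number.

D_intramuscular = 511 mg

For equal systemic exposure: F × D_ev = D_iv
D_ev = D_iv / F = 300 / 0.587 = 511.073 mg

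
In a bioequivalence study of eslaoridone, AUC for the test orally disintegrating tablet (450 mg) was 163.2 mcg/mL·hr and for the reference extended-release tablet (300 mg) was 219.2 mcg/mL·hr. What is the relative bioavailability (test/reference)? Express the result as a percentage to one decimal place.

F_rel = (AUC_test/D_test) / (AUC_ref/D_ref)
      = (163.2/450) / (219.2/300)
      = 0.362667 / 0.730667 = 0.4964 = 49.64%

F_rel = 49.6%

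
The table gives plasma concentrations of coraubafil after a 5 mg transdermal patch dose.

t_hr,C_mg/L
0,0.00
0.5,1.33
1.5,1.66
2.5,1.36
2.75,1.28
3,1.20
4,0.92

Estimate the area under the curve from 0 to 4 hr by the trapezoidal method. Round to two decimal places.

Trapezoidal AUC_0→4:
  [0→0.5]: (0.00+1.33)/2 × 0.5 = 0.3325
  [0.5→1.5]: (1.33+1.66)/2 × 1 = 1.495
  [1.5→2.5]: (1.66+1.36)/2 × 1 = 1.51
  [2.5→2.75]: (1.36+1.28)/2 × 0.25 = 0.33
  [2.75→3]: (1.28+1.20)/2 × 0.25 = 0.31
  [3→4]: (1.20+0.92)/2 × 1 = 1.06
  Sum = 5.0375 mg/L·hr

AUC = 5.04 mg/L·hr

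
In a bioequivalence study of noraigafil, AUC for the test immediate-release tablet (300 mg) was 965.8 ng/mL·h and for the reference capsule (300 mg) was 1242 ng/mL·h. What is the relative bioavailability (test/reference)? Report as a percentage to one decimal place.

F_rel = (AUC_test/D_test) / (AUC_ref/D_ref)
      = (965.8/300) / (1242/300)
      = 3.21933 / 4.14 = 0.7776 = 77.76%

F_rel = 77.8%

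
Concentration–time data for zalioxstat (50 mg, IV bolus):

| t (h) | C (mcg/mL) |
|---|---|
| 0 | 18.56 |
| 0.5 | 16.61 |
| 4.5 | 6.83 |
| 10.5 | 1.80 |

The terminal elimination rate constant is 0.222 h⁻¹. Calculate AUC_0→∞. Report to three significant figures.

Trapezoidal AUC_0→10.5:
  [0→0.5]: (18.56+16.61)/2 × 0.5 = 8.7925
  [0.5→4.5]: (16.61+6.83)/2 × 4 = 46.88
  [4.5→10.5]: (6.83+1.80)/2 × 6 = 25.89
  Sum = 81.5625 mcg/mL·h
Extrapolated tail: C_last / k_e = 1.80 / 0.222 = 8.108
AUC_0→∞ = 81.5625 + 8.108 = 89.6705 mcg/mL·h

AUC = 89.7 mcg/mL·h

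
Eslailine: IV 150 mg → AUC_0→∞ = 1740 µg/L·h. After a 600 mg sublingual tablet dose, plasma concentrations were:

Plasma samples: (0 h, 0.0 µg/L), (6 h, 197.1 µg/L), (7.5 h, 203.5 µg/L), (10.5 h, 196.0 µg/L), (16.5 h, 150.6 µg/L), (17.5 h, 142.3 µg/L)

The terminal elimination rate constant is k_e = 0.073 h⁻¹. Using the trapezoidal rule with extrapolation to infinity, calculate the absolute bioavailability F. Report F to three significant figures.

F = 0.665

Trapezoidal AUC_0→17.5 (sublingual tablet):
  [0→6]: (0.0+197.1)/2 × 6 = 591.3
  [6→7.5]: (197.1+203.5)/2 × 1.5 = 300.45
  [7.5→10.5]: (203.5+196.0)/2 × 3 = 599.25
  [10.5→16.5]: (196.0+150.6)/2 × 6 = 1039.8
  [16.5→17.5]: (150.6+142.3)/2 × 1 = 146.45
  Sum = 2677.25 µg/L·h
Tail: C_last/k_e = 142.3/0.073 = 1949.315
AUC_0→∞ (sublingual tablet) = 2677.25 + 1949.315 = 4626.565 µg/L·h
F = (AUC_ev/D_ev)/(AUC_iv/D_iv) = (4626.565/600)/(1740/150) = 7.71094/11.6 = 0.6647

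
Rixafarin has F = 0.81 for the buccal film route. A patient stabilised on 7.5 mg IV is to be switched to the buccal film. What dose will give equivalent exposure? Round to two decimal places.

For equal systemic exposure: F × D_ev = D_iv
D_ev = D_iv / F = 7.5 / 0.81 = 9.25926 mg

D_buccal = 9.26 mg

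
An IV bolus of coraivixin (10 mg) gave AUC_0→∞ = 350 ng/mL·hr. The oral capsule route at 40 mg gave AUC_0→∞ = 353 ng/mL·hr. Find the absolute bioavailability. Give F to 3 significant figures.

F = (AUC_ev / D_ev) / (AUC_iv / D_iv)
  = (353/40) / (350/10)
  = 8.825 / 35 = 0.2521

F = 0.252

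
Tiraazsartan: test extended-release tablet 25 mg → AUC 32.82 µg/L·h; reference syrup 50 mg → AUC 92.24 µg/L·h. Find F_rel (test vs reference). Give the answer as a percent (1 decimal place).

F_rel = 71.2%

F_rel = (AUC_test/D_test) / (AUC_ref/D_ref)
      = (32.82/25) / (92.24/50)
      = 1.3128 / 1.8448 = 0.7116 = 71.16%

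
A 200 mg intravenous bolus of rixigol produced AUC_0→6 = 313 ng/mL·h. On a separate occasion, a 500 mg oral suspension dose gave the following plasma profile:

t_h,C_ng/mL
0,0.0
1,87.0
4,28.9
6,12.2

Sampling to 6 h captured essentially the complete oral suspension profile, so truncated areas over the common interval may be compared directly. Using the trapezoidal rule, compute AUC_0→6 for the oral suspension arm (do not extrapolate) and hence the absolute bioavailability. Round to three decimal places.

Trapezoidal AUC_0→6 (oral suspension):
  [0→1]: (0.0+87.0)/2 × 1 = 43.5
  [1→4]: (87.0+28.9)/2 × 3 = 173.85
  [4→6]: (28.9+12.2)/2 × 2 = 41.1
  Sum = 258.45 ng/mL·h
F = (AUC_ev/D_ev)/(AUC_iv/D_iv) = (258.45/500)/(313/200) = 0.5169/1.565 = 0.3303

F = 0.330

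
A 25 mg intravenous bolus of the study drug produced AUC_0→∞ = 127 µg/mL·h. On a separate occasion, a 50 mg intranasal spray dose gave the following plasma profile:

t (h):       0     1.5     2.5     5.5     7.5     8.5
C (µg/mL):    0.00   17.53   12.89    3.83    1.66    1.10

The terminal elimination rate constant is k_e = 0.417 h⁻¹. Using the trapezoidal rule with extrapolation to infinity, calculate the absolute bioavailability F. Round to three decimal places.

Trapezoidal AUC_0→8.5 (intranasal spray):
  [0→1.5]: (0.00+17.53)/2 × 1.5 = 13.1475
  [1.5→2.5]: (17.53+12.89)/2 × 1 = 15.21
  [2.5→5.5]: (12.89+3.83)/2 × 3 = 25.08
  [5.5→7.5]: (3.83+1.66)/2 × 2 = 5.49
  [7.5→8.5]: (1.66+1.10)/2 × 1 = 1.38
  Sum = 60.3075 µg/mL·h
Tail: C_last/k_e = 1.10/0.417 = 2.638
AUC_0→∞ (intranasal spray) = 60.3075 + 2.638 = 62.9455 µg/mL·h
F = (AUC_ev/D_ev)/(AUC_iv/D_iv) = (62.9455/50)/(127/25) = 1.25891/5.08 = 0.2478

F = 0.248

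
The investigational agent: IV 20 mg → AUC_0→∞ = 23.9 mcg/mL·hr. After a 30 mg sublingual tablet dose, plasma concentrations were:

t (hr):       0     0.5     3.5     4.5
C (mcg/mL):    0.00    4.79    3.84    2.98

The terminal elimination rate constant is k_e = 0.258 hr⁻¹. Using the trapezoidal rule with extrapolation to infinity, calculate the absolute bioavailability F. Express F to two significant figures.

F = 0.81

Trapezoidal AUC_0→4.5 (sublingual tablet):
  [0→0.5]: (0.00+4.79)/2 × 0.5 = 1.1975
  [0.5→3.5]: (4.79+3.84)/2 × 3 = 12.945
  [3.5→4.5]: (3.84+2.98)/2 × 1 = 3.41
  Sum = 17.5525 mcg/mL·hr
Tail: C_last/k_e = 2.98/0.258 = 11.550
AUC_0→∞ (sublingual tablet) = 17.5525 + 11.550 = 29.1025 mcg/mL·hr
F = (AUC_ev/D_ev)/(AUC_iv/D_iv) = (29.1025/30)/(23.9/20) = 0.970083/1.195 = 0.8118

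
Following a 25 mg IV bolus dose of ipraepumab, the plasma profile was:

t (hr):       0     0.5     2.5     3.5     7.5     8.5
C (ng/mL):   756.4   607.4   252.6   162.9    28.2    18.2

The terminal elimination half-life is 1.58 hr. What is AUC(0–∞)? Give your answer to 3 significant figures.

Trapezoidal AUC_0→8.5:
  [0→0.5]: (756.4+607.4)/2 × 0.5 = 340.95
  [0.5→2.5]: (607.4+252.6)/2 × 2 = 860.0
  [2.5→3.5]: (252.6+162.9)/2 × 1 = 207.75
  [3.5→7.5]: (162.9+28.2)/2 × 4 = 382.2
  [7.5→8.5]: (28.2+18.2)/2 × 1 = 23.2
  Sum = 1814.1 ng/mL·hr
k_e = ln2 / t½ = 0.693147 / 1.58 = 0.4387 hr^-1
Extrapolated tail: C_last / k_e = 18.2 / 0.4387 = 41.486
AUC_0→∞ = 1814.1 + 41.486 = 1855.586 ng/mL·hr

AUC = 1860 ng/mL·hr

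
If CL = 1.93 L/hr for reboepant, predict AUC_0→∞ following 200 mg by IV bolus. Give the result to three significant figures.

AUC_0→∞ = Dose_iv / CL
        = 200 / 1.93 = 103.627 mg/L·hr

AUC = 104 mg/L·hr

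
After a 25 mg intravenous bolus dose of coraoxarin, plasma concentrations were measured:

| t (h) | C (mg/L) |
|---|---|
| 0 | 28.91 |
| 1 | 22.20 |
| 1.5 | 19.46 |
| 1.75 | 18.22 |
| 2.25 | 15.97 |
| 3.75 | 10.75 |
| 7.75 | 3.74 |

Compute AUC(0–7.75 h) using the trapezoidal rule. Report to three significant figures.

Trapezoidal AUC_0→7.75:
  [0→1]: (28.91+22.20)/2 × 1 = 25.555
  [1→1.5]: (22.20+19.46)/2 × 0.5 = 10.415
  [1.5→1.75]: (19.46+18.22)/2 × 0.25 = 4.71
  [1.75→2.25]: (18.22+15.97)/2 × 0.5 = 8.5475
  [2.25→3.75]: (15.97+10.75)/2 × 1.5 = 20.04
  [3.75→7.75]: (10.75+3.74)/2 × 4 = 28.98
  Sum = 98.2475 mg/L·h

AUC = 98.2 mg/L·h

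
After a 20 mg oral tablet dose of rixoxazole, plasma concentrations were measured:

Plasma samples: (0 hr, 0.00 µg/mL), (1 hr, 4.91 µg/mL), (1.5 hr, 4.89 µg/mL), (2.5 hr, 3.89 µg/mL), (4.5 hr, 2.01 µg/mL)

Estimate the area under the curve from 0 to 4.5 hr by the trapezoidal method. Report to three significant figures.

Trapezoidal AUC_0→4.5:
  [0→1]: (0.00+4.91)/2 × 1 = 2.455
  [1→1.5]: (4.91+4.89)/2 × 0.5 = 2.45
  [1.5→2.5]: (4.89+3.89)/2 × 1 = 4.39
  [2.5→4.5]: (3.89+2.01)/2 × 2 = 5.9
  Sum = 15.195 µg/mL·hr

AUC = 15.2 µg/mL·hr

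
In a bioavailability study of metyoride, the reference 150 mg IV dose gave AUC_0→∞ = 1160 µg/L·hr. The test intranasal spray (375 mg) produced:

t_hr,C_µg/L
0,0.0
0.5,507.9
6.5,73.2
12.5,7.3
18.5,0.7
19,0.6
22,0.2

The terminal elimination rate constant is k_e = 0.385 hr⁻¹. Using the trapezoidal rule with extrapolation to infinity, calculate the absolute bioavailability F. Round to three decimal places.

F = 0.737

Trapezoidal AUC_0→22 (intranasal spray):
  [0→0.5]: (0.0+507.9)/2 × 0.5 = 126.975
  [0.5→6.5]: (507.9+73.2)/2 × 6 = 1743.3
  [6.5→12.5]: (73.2+7.3)/2 × 6 = 241.5
  [12.5→18.5]: (7.3+0.7)/2 × 6 = 24.0
  [18.5→19]: (0.7+0.6)/2 × 0.5 = 0.325
  [19→22]: (0.6+0.2)/2 × 3 = 1.2
  Sum = 2137.3 µg/L·hr
Tail: C_last/k_e = 0.2/0.385 = 0.519
AUC_0→∞ (intranasal spray) = 2137.3 + 0.519 = 2137.819 µg/L·hr
F = (AUC_ev/D_ev)/(AUC_iv/D_iv) = (2137.819/375)/(1160/150) = 5.70085/7.73333 = 0.7372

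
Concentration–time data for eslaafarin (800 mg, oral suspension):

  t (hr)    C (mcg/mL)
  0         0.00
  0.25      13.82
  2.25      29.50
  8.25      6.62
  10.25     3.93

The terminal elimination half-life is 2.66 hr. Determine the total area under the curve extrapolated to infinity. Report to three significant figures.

Trapezoidal AUC_0→10.25:
  [0→0.25]: (0.00+13.82)/2 × 0.25 = 1.7275
  [0.25→2.25]: (13.82+29.50)/2 × 2 = 43.32
  [2.25→8.25]: (29.50+6.62)/2 × 6 = 108.36
  [8.25→10.25]: (6.62+3.93)/2 × 2 = 10.55
  Sum = 163.9575 mcg/mL·hr
k_e = ln2 / t½ = 0.693147 / 2.66 = 0.2606 hr^-1
Extrapolated tail: C_last / k_e = 3.93 / 0.2606 = 15.081
AUC_0→∞ = 163.9575 + 15.081 = 179.0385 mcg/mL·hr

AUC = 179 mcg/mL·hr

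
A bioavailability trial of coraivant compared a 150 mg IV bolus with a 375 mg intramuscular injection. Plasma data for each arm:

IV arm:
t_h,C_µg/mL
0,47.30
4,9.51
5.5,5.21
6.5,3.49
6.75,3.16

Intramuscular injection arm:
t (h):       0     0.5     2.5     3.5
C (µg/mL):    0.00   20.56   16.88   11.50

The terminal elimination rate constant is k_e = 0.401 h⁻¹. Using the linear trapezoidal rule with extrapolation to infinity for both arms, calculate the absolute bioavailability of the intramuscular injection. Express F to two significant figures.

F = 0.25

Trapezoidal AUC_0→6.75 (IV):
  [0→4]: (47.30+9.51)/2 × 4 = 113.62
  [4→5.5]: (9.51+5.21)/2 × 1.5 = 11.04
  [5.5→6.5]: (5.21+3.49)/2 × 1 = 4.35
  [6.5→6.75]: (3.49+3.16)/2 × 0.25 = 0.83125
  Sum = 129.84125 µg/mL·h
IV tail: 3.16/0.401 = 7.880; AUC_iv,0→∞ = 129.84125 + 7.880 = 137.72125 µg/mL·h
Trapezoidal AUC_0→3.5 (intramuscular injection):
  [0→0.5]: (0.00+20.56)/2 × 0.5 = 5.14
  [0.5→2.5]: (20.56+16.88)/2 × 2 = 37.44
  [2.5→3.5]: (16.88+11.50)/2 × 1 = 14.19
  Sum = 56.77 µg/mL·h
intramuscular injection tail: 11.50/0.401 = 28.678; AUC_ev,0→∞ = 56.77 + 28.678 = 85.448 µg/mL·h
F = (AUC_ev/D_ev)/(AUC_iv/D_iv) = (85.448/375)/(137.72125/150) = 0.227861/0.918142 = 0.2482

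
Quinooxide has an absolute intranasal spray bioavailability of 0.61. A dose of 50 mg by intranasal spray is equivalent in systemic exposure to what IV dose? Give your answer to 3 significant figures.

Systemic exposure from an extravascular dose = F × D_ev, so the equivalent IV dose is F × D_ev.
D_iv = F × D_ev = 0.61 × 50 = 30.5 mg

D_iv = 30.5 mg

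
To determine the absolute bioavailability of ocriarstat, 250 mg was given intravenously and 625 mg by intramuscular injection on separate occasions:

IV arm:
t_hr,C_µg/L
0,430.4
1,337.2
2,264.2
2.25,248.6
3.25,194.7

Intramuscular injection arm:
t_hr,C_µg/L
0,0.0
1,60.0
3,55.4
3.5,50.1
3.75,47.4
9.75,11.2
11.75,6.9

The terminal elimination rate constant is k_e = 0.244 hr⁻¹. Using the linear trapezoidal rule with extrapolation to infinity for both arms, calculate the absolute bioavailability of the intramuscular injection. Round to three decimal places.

F = 0.092

Trapezoidal AUC_0→3.25 (IV):
  [0→1]: (430.4+337.2)/2 × 1 = 383.8
  [1→2]: (337.2+264.2)/2 × 1 = 300.7
  [2→2.25]: (264.2+248.6)/2 × 0.25 = 64.1
  [2.25→3.25]: (248.6+194.7)/2 × 1 = 221.65
  Sum = 970.25 µg/L·hr
IV tail: 194.7/0.244 = 797.951; AUC_iv,0→∞ = 970.25 + 797.951 = 1768.201 µg/L·hr
Trapezoidal AUC_0→11.75 (intramuscular injection):
  [0→1]: (0.0+60.0)/2 × 1 = 30.0
  [1→3]: (60.0+55.4)/2 × 2 = 115.4
  [3→3.5]: (55.4+50.1)/2 × 0.5 = 26.375
  [3.5→3.75]: (50.1+47.4)/2 × 0.25 = 12.1875
  [3.75→9.75]: (47.4+11.2)/2 × 6 = 175.8
  [9.75→11.75]: (11.2+6.9)/2 × 2 = 18.1
  Sum = 377.8625 µg/L·hr
intramuscular injection tail: 6.9/0.244 = 28.279; AUC_ev,0→∞ = 377.8625 + 28.279 = 406.1415 µg/L·hr
F = (AUC_ev/D_ev)/(AUC_iv/D_iv) = (406.1415/625)/(1768.201/250) = 0.6498264/7.072804 = 0.0919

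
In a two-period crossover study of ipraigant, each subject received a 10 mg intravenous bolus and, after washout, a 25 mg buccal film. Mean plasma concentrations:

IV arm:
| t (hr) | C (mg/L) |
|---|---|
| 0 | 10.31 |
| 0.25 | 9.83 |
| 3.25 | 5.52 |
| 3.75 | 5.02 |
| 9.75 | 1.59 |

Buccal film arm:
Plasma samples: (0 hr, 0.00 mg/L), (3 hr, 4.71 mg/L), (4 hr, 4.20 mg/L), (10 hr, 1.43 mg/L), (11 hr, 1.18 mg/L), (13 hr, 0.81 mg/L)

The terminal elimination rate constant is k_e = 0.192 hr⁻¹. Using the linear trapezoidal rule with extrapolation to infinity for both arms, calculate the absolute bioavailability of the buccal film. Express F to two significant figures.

F = 0.26

Trapezoidal AUC_0→9.75 (IV):
  [0→0.25]: (10.31+9.83)/2 × 0.25 = 2.5175
  [0.25→3.25]: (9.83+5.52)/2 × 3 = 23.025
  [3.25→3.75]: (5.52+5.02)/2 × 0.5 = 2.635
  [3.75→9.75]: (5.02+1.59)/2 × 6 = 19.83
  Sum = 48.0075 mg/L·hr
IV tail: 1.59/0.192 = 8.281; AUC_iv,0→∞ = 48.0075 + 8.281 = 56.2885 mg/L·hr
Trapezoidal AUC_0→13 (buccal film):
  [0→3]: (0.00+4.71)/2 × 3 = 7.065
  [3→4]: (4.71+4.20)/2 × 1 = 4.455
  [4→10]: (4.20+1.43)/2 × 6 = 16.89
  [10→11]: (1.43+1.18)/2 × 1 = 1.305
  [11→13]: (1.18+0.81)/2 × 2 = 1.99
  Sum = 31.705 mg/L·hr
buccal film tail: 0.81/0.192 = 4.219; AUC_ev,0→∞ = 31.705 + 4.219 = 35.924 mg/L·hr
F = (AUC_ev/D_ev)/(AUC_iv/D_iv) = (35.924/25)/(56.2885/10) = 1.43696/5.62885 = 0.2553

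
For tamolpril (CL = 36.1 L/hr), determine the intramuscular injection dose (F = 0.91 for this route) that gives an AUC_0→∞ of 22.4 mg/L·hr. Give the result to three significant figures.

Dose = 889 mg

Dose = CL × AUC_0→∞ / F
     = 36.1 × 22.4 / 0.91 = 888.615 mg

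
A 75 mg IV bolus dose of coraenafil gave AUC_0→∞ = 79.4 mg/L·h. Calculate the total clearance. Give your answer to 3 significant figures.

CL = 0.945 L/h

CL = Dose_iv / AUC_0→∞
   = 75 / 79.4 = 0.944584 L/h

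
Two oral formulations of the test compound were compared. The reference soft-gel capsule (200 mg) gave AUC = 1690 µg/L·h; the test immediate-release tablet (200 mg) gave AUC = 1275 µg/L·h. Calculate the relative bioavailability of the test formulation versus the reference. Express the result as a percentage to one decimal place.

F_rel = 75.4%

F_rel = (AUC_test/D_test) / (AUC_ref/D_ref)
      = (1275/200) / (1690/200)
      = 6.375 / 8.45 = 0.7544 = 75.44%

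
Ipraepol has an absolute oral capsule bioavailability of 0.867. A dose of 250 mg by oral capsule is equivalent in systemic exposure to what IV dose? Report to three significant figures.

Systemic exposure from an extravascular dose = F × D_ev, so the equivalent IV dose is F × D_ev.
D_iv = F × D_ev = 0.867 × 250 = 216.75 mg

D_iv = 217 mg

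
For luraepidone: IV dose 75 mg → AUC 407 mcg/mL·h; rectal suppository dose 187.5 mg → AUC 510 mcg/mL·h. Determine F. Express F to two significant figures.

F = 0.50

F = (AUC_ev / D_ev) / (AUC_iv / D_iv)
  = (510/187.5) / (407/75)
  = 2.72 / 5.42667 = 0.5012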